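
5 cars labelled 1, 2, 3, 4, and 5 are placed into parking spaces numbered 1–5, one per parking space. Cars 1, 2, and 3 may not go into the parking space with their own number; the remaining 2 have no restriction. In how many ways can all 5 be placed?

Let Aᵢ (for i ∈ {1, 2, 3}) be the placements that put car i in its forbidden parking space. Any j of these fix j positions, leaving (5−j)! ways to fill the rest, and there are C(3,j) ways to pick which j.
By inclusion–exclusion, the number of valid placements is Σ_{j=0}^{3} (−1)^j C(3,j)·(5−j)!.
Computing: 120 − 72 + 18 − 2 = 64.

64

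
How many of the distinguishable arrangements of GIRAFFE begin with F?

With the first slot taken by F, it remains to arrange the other 6 letters (GIRAFE).
Those 6 letters are all distinct, giving (6)! = 720.

720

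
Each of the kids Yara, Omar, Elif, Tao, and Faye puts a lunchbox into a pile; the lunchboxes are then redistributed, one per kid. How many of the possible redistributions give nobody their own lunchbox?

Let Aᵢ be the assignments in which kid i gets their own lunchbox. We want the size of the complement of A₁∪…∪A_5.
By inclusion–exclusion this is Σ_{j=0}^{5} (−1)^j C(5,j)·(5−j)!.
Computing: 120 − 120 + 60 − 20 + 5 − 1 = 44.

44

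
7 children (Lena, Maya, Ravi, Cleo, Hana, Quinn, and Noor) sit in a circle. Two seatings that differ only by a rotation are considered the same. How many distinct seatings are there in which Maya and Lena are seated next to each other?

240

Glue Maya and Lena into a block (2 internal orders). Seating 6 units around a circle gives (5)! arrangements.
So 2 × (5)! = 2 × 120 = 240.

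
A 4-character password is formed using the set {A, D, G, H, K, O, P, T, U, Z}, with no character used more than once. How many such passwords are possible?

5040

Choose and order 4 of the 10 symbols: the first character has 10 options, the next 9, then 8, 7.
10 × 9 × 8 × 7 = 5040.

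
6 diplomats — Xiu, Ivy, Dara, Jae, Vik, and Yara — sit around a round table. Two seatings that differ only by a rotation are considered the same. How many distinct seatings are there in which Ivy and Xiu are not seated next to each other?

72

Without the restriction there are (5)! = 120 seatings.
Those with Ivy next to Xiu: fuse the pair into one unit and seat 5 units around a circle — 2·(4)! = 48.
Subtracting, 120 − 48 = 72.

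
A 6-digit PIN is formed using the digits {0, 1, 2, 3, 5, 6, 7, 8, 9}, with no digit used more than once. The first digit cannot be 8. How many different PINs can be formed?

53760

The first digit has 9−1 = 8 choices (anything except 8).
The remaining 5 digits are filled from the other 8 symbols without repetition: 8 × 7 × 6 × 5 × 4 = 6720.
Total: 8 × 6720 = 53760.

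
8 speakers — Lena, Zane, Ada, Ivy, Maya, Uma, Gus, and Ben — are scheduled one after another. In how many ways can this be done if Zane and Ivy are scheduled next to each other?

Treat {Zane, Ivy} as a single unit. There are 7 units to order, and the pair itself can be ordered 2 ways.
So the count is 2·(7)! = 10080.

10080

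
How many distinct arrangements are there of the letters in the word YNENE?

30

Letter multiplicities in YNENE: E×2, N×2, Y×1.
So there are 5! / (2!·2!) = 30 distinguishable arrangements.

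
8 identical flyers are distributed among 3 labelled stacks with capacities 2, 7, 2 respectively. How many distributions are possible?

8

Without the upper bounds there are C(10,2) = 45 ways to split 8 among 3 stacks.
Subtract solutions that violate a single cap (substitute x_i' = x_i − (cap_i+1)): x_1 ≥ 3 gives C(7,2) = 21; x_2 ≥ 8 gives C(2,2) = 1; x_3 ≥ 3 gives C(7,2) = 21. Together 43.
Add back pairs where two caps are both exceeded: 0 + 6 + 0 = 6.
By inclusion–exclusion the count is 45 − 43 + 6 = 8.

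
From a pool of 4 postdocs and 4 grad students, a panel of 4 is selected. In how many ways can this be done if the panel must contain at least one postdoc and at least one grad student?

68

Unrestricted: C(8,4) = 70 ways to pick any 4 of the 8.
Subtract selections that omit an entire group: no postdocs → C(4,4) = 1; no grad students → C(4,4) = 1.
Both groups omitted at once is impossible, so 70 − 2 = 68.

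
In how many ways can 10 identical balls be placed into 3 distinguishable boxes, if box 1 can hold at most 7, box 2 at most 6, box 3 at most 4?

29

Without the upper bounds there are C(12,2) = 66 ways to split 10 among 3 boxes.
Subtract solutions that violate a single cap (substitute x_i' = x_i − (cap_i+1)): x_1 ≥ 8 gives C(4,2) = 6; x_2 ≥ 7 gives C(5,2) = 10; x_3 ≥ 5 gives C(7,2) = 21. Together 37.
No two caps can be exceeded simultaneously, so the pair terms are all 0.
By inclusion–exclusion the count is 66 − 37 + 0 = 29.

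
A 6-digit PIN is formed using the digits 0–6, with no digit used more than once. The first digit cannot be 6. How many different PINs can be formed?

4320

The first digit has 7−1 = 6 choices (anything except 6).
The remaining 5 digits are filled from the other 6 symbols without repetition: 6 × 5 × 4 × 3 × 2 = 720.
Total: 6 × 720 = 4320.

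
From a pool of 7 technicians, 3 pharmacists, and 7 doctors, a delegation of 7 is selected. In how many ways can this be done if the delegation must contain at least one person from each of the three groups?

15778

Total 7-person selections from all 17: C(17,7) = 19448.
Selections missing a whole group: no technicians → C(10,7) = 120; no pharmacists → C(14,7) = 3432; no doctors → C(10,7) = 120.
Add back selections omitting two groups (i.e. drawn from a single group): C(7,7) + C(3,7) + C(7,7) = 2.
By inclusion–exclusion: 19448 − 3672 + 2 = 15778.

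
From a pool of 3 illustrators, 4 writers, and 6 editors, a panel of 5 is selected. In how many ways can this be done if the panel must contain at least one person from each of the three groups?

894

Total 5-person selections from all 13: C(13,5) = 1287.
Selections missing a whole group: no illustrators → C(10,5) = 252; no writers → C(9,5) = 126; no editors → C(7,5) = 21.
Add back selections omitting two groups (i.e. drawn from a single group): C(3,5) + C(4,5) + C(6,5) = 6.
By inclusion–exclusion: 1287 − 399 + 6 = 894.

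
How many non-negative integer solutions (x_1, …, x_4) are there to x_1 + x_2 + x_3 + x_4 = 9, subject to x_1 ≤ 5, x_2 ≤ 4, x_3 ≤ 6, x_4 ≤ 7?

151

Ignoring the caps, the number of non-negative solutions to x_1+…+x_4 = 9 is C(12,3) = 220.
Subtract solutions that violate a single cap (substitute x_i' = x_i − (cap_i+1)): x_1 ≥ 6 gives C(6,3) = 20; x_2 ≥ 5 gives C(7,3) = 35; x_3 ≥ 7 gives C(5,3) = 10; x_4 ≥ 8 gives C(4,3) = 4. Together 69.
No two caps can be exceeded simultaneously, so the pair terms are all 0.
By inclusion–exclusion the count is 220 − 69 + 0 = 151.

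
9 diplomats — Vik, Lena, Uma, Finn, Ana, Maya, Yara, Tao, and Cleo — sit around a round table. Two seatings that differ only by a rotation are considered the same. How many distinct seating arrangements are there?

40320

Seat Vik anywhere (absorbing the rotational symmetry), then permute the other 8: (8)! = 40320.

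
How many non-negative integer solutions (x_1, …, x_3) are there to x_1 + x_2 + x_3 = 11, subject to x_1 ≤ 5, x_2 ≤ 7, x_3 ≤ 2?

9

Ignoring the caps, the number of non-negative solutions to x_1+…+x_3 = 11 is C(13,2) = 78.
Subtract solutions that violate a single cap (substitute x_i' = x_i − (cap_i+1)): x_1 ≥ 6 gives C(7,2) = 21; x_2 ≥ 8 gives C(5,2) = 10; x_3 ≥ 3 gives C(10,2) = 45. Together 76.
Add back pairs where two caps are both exceeded: 0 + 6 + 1 = 7.
By inclusion–exclusion the count is 78 − 76 + 7 = 9.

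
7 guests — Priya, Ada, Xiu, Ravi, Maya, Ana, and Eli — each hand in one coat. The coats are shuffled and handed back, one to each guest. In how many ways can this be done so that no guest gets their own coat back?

1854

Count assignments avoiding every fixed point. For any j of the 7 guests fixed to their own coat, the other 7−j can be arranged in (7−j)! ways.
By inclusion–exclusion this is Σ_{j=0}^{7} (−1)^j C(7,j)·(7−j)!.
Computing: 5040 − 5040 + 2520 − 840 + 210 − 42 + 7 − 1 = 1854.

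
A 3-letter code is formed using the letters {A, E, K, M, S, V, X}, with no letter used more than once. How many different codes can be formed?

Choose and order 3 of the 7 symbols: the first letter has 7 options, the next 6, then 5.
That product is 7 × 6 × 5 = 210.

210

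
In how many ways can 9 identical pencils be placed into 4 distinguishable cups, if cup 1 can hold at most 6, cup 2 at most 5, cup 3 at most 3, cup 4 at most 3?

Ignoring the caps, the number of non-negative solutions to x_1+…+x_4 = 9 is C(12,3) = 220.
Subtract solutions that violate a single cap (substitute x_i' = x_i − (cap_i+1)): x_1 ≥ 7 gives C(5,3) = 10; x_2 ≥ 6 gives C(6,3) = 20; x_3 ≥ 4 gives C(8,3) = 56; x_4 ≥ 4 gives C(8,3) = 56. Together 142.
Add back pairs where two caps are both exceeded: 0 + 0 + 0 + 0 + 0 + 4 = 4.
By inclusion–exclusion the count is 220 − 142 + 4 = 82.

82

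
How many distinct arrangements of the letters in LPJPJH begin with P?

60

Fix P in the first position and arrange the remaining 5 letters.
Those 5 letters have J appearing twice, giving (5)!/(2!) = 60.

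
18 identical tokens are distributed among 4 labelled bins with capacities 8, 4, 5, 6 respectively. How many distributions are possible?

Without the upper bounds there are C(21,3) = 1330 ways to split 18 among 4 bins.
Subtract solutions that violate a single cap (substitute x_i' = x_i − (cap_i+1)): x_1 ≥ 9 gives C(12,3) = 220; x_2 ≥ 5 gives C(16,3) = 560; x_3 ≥ 6 gives C(15,3) = 455; x_4 ≥ 7 gives C(14,3) = 364. Together 1599.
Add back pairs where two caps are both exceeded: 35 + 20 + 10 + 120 + 84 + 56 = 325.
Subtract triples: 0 + 0 + 0 + 1 = 1.
By inclusion–exclusion the count is 1330 − 1599 + 325 − 1 = 55.

55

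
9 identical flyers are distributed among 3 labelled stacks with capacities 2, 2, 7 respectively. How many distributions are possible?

By stars and bars, unrestricted non-negative solutions to x_1+…+x_3 = 9 number C(9+2,2) = 55.
Subtract solutions that violate a single cap (substitute x_i' = x_i − (cap_i+1)): x_1 ≥ 3 gives C(8,2) = 28; x_2 ≥ 3 gives C(8,2) = 28; x_3 ≥ 8 gives C(3,2) = 3. Together 59.
Add back pairs where two caps are both exceeded: 10 + 0 + 0 = 10.
By inclusion–exclusion the count is 55 − 59 + 10 = 6.

6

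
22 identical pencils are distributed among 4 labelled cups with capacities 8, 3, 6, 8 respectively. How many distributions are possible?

Without the upper bounds there are C(25,3) = 2300 ways to split 22 among 4 cups.
Subtract solutions that violate a single cap (substitute x_i' = x_i − (cap_i+1)): x_1 ≥ 9 gives C(16,3) = 560; x_2 ≥ 4 gives C(21,3) = 1330; x_3 ≥ 7 gives C(18,3) = 816; x_4 ≥ 9 gives C(16,3) = 560. Together 3266.
Add back pairs where two caps are both exceeded: 220 + 84 + 35 + 364 + 220 + 84 = 1007.
Subtract triples: 10 + 1 + 0 + 10 = 21.
By inclusion–exclusion the count is 2300 − 3266 + 1007 − 21 = 20.

20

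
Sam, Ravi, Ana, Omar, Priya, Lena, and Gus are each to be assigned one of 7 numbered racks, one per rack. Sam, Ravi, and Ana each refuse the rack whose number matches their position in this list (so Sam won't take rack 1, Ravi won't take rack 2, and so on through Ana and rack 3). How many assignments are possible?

3216

Let Aᵢ (for i ∈ {1, 2, 3}) be the placements that put person i in their forbidden rack. Any j of these fix j positions, leaving (7−j)! ways to fill the rest, and there are C(3,j) ways to pick which j.
By inclusion–exclusion, the number of valid placements is Σ_{j=0}^{3} (−1)^j C(3,j)·(7−j)!.
Computing: 5040 − 2160 + 360 − 24 = 3216.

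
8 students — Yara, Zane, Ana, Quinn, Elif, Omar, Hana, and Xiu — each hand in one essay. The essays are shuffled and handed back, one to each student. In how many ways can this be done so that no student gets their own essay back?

14833

Count assignments avoiding every fixed point. For any j of the 8 students fixed to their own essay, the other 8−j can be arranged in (8−j)! ways.
By inclusion–exclusion this is Σ_{j=0}^{8} (−1)^j C(8,j)·(8−j)!.
Computing: 40320 − 40320 + 20160 − 6720 + 1680 − 336 + 56 − 8 + 1 = 14833.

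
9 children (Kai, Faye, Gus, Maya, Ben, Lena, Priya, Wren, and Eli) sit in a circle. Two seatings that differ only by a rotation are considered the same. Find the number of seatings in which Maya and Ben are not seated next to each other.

30240

All circular seatings of 9 people number (8)! = 40320.
Those with Maya next to Ben: fuse the pair into one unit and seat 8 units around a circle — 2·(7)! = 10080.
Subtracting, 40320 − 10080 = 30240.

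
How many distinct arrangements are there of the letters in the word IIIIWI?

6

IIIIWI has 6 letters with I appearing 5 times.
The number of distinct arrangements is 6!/(5!) = 720/120 = 6.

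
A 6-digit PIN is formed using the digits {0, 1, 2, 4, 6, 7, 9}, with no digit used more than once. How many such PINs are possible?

5040

With no repetition, fill the 6 digits in order: 7 choices, then 6, down to 2.
That product is 7 × 6 × 5 × 4 × 3 × 2 = 5040.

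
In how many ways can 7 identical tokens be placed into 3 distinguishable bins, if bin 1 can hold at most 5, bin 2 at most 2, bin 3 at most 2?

6

Ignoring the caps, the number of non-negative solutions to x_1+…+x_3 = 7 is C(9,2) = 36.
Subtract solutions that violate a single cap (substitute x_i' = x_i − (cap_i+1)): x_1 ≥ 6 gives C(3,2) = 3; x_2 ≥ 3 gives C(6,2) = 15; x_3 ≥ 3 gives C(6,2) = 15. Together 33.
Add back pairs where two caps are both exceeded: 0 + 0 + 3 = 3.
By inclusion–exclusion the count is 36 − 33 + 3 = 6.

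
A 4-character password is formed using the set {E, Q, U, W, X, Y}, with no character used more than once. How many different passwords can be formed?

360

With no repetition, fill the 4 characters in order: 6 choices, then 5, down to 3.
6 × 5 × 4 × 3 = 360.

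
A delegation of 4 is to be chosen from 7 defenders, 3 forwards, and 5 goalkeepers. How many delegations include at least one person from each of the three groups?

Unrestricted: C(15,4) = 1365 ways to pick any 4 of the 15.
Selections missing a whole group: no defenders → C(8,4) = 70; no forwards → C(12,4) = 495; no goalkeepers → C(10,4) = 210.
Add back selections omitting two groups (i.e. drawn from a single group): C(7,4) + C(3,4) + C(5,4) = 40.
By inclusion–exclusion: 1365 − 775 + 40 = 630.

630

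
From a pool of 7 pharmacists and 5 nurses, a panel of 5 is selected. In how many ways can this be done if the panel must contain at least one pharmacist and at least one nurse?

770

Unrestricted: C(12,5) = 792 ways to pick any 5 of the 12.
Selections missing a whole group: no pharmacists → C(5,5) = 1; no nurses → C(7,5) = 21.
Both groups omitted at once is impossible, so 792 − 22 = 770.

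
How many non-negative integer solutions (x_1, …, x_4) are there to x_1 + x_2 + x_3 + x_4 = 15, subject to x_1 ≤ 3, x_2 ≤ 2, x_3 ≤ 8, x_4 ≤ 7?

Ignoring the caps, the number of non-negative solutions to x_1+…+x_4 = 15 is C(18,3) = 816.
Subtract solutions that violate a single cap (substitute x_i' = x_i − (cap_i+1)): x_1 ≥ 4 gives C(14,3) = 364; x_2 ≥ 3 gives C(15,3) = 455; x_3 ≥ 9 gives C(9,3) = 84; x_4 ≥ 8 gives C(10,3) = 120. Together 1023.
Add back pairs where two caps are both exceeded: 165 + 10 + 20 + 20 + 35 + 0 = 250.
Subtract triples: 0 + 1 + 0 + 0 = 1.
By inclusion–exclusion the count is 816 − 1023 + 250 − 1 = 42.

42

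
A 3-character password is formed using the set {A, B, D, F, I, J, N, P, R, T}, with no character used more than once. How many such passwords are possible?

720

With no repetition, fill the 3 characters in order: 10 choices, then 9, down to 8.
10 × 9 × 8 = 720.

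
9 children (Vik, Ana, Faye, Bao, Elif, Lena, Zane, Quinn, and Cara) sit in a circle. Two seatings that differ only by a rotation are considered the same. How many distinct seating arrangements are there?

40320

Fix one person's seat to break rotational symmetry; the remaining 8 people can be arranged in (8)! = 40320 ways.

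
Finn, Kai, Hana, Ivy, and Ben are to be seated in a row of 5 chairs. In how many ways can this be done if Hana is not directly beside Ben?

72

Of the 5! = 120 arrangements, those with Hana and Ben adjacent number 2 × 4! = 48 (treat the pair as a block with 2 internal orders).
Complementary counting: 120 − 48 = 72.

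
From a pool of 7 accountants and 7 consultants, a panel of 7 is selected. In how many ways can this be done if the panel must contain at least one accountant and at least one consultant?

Total 7-person selections from all 14: C(14,7) = 3432.
Selections missing a whole group: no accountants → C(7,7) = 1; no consultants → C(7,7) = 1.
Both groups omitted at once is impossible, so 3432 − 2 = 3430.

3430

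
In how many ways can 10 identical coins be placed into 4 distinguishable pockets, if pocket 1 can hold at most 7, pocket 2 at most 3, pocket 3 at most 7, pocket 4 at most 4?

By stars and bars, unrestricted non-negative solutions to x_1+…+x_4 = 10 number C(10+3,3) = 286.
Subtract solutions that violate a single cap (substitute x_i' = x_i − (cap_i+1)): x_1 ≥ 8 gives C(5,3) = 10; x_2 ≥ 4 gives C(9,3) = 84; x_3 ≥ 8 gives C(5,3) = 10; x_4 ≥ 5 gives C(8,3) = 56. Together 160.
Add back pairs where two caps are both exceeded: 0 + 0 + 0 + 0 + 4 + 0 = 4.
By inclusion–exclusion the count is 286 − 160 + 4 = 130.

130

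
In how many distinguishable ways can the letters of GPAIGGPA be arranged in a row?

1680

Letter multiplicities in GPAIGGPA: A×2, G×3, I×1, P×2.
So there are 8! / (3!·2!·2!) = 1680 distinguishable arrangements.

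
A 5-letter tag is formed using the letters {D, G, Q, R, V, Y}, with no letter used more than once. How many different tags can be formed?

720

With no repetition, fill the 5 letters in order: 6 choices, then 5, down to 2.
6 × 5 × 4 × 3 × 2 = 720.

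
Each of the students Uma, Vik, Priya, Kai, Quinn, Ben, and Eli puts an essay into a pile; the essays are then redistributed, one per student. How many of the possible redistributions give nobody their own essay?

Count assignments avoiding every fixed point. For any j of the 7 students fixed to their own essay, the other 7−j can be arranged in (7−j)! ways.
By inclusion–exclusion this is Σ_{j=0}^{7} (−1)^j C(7,j)·(7−j)!.
Computing: 5040 − 5040 + 2520 − 840 + 210 − 42 + 7 − 1 = 1854.

1854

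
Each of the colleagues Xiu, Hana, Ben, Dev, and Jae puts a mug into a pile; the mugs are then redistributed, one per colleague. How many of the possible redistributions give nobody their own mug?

This is the derangement count D_5: permutations of 5 items with no fixed point.
By inclusion–exclusion this is Σ_{j=0}^{5} (−1)^j C(5,j)·(5−j)!.
Computing: 120 − 120 + 60 − 20 + 5 − 1 = 44.

44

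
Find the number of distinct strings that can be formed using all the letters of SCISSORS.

The 8 letters of SCISSORS have repeats: S appearing 4 times.
The number of distinct arrangements is 8!/(4!) = 40320/24 = 1680.

1680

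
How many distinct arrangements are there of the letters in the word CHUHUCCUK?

5040

The 9 letters of CHUHUCCUK have repeats: C appearing 3 times, H appearing twice, and U appearing 3 times.
Dividing 9! = 362880 by 3!·3!·2! = 72 for the repeated letters gives 5040.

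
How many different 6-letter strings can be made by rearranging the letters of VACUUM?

VACUUM has 6 letters with U appearing twice.
Dividing 6! = 720 by 2! = 2 for the repeated letters gives 360.

360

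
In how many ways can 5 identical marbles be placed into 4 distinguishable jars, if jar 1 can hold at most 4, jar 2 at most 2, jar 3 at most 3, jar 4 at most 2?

Ignoring the caps, the number of non-negative solutions to x_1+…+x_4 = 5 is C(8,3) = 56.
Subtract solutions that violate a single cap (substitute x_i' = x_i − (cap_i+1)): x_1 ≥ 5 gives C(3,3) = 1; x_2 ≥ 3 gives C(5,3) = 10; x_3 ≥ 4 gives C(4,3) = 4; x_4 ≥ 3 gives C(5,3) = 10. Together 25.
No two caps can be exceeded simultaneously, so the pair terms are all 0.
By inclusion–exclusion the count is 56 − 25 + 0 = 31.

31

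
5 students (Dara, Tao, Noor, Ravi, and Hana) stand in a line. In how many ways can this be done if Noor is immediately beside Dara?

Glue Noor and Dara into one block (2 internal orders), leaving 4 units to arrange in a row.
So the count is 2·(4)! = 48.

48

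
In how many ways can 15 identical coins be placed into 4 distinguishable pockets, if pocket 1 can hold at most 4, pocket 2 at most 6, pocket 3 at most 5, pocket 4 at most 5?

Without the upper bounds there are C(18,3) = 816 ways to split 15 among 4 pockets.
Subtract solutions that violate a single cap (substitute x_i' = x_i − (cap_i+1)): x_1 ≥ 5 gives C(13,3) = 286; x_2 ≥ 7 gives C(11,3) = 165; x_3 ≥ 6 gives C(12,3) = 220; x_4 ≥ 6 gives C(12,3) = 220. Together 891.
Add back pairs where two caps are both exceeded: 20 + 35 + 35 + 10 + 10 + 20 = 130.
By inclusion–exclusion the count is 816 − 891 + 130 = 55.

55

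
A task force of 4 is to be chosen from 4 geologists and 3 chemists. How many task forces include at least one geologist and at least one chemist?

34

Unrestricted: C(7,4) = 35 ways to pick any 4 of the 7.
Subtract selections that omit an entire group: no geologists → C(3,4) = 0; no chemists → C(4,4) = 1.
Both groups omitted at once is impossible, so 35 − 1 = 34.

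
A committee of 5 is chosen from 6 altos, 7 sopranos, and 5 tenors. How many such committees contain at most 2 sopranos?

Split by how many sopranos are chosen (0 through 2).
Sum: C(7,0)·C(11,5) + C(7,1)·C(11,4) + C(7,2)·C(11,3) = 462 + 2310 + 3465 = 6237.

6237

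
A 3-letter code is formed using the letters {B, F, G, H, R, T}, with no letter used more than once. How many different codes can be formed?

Choose and order 3 of the 6 symbols: the first letter has 6 options, the next 5, then 4.
That product is 6 × 5 × 4 = 120.

120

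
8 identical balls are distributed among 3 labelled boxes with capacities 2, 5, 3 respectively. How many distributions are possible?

6

Without the upper bounds there are C(10,2) = 45 ways to split 8 among 3 boxes.
Subtract solutions that violate a single cap (substitute x_i' = x_i − (cap_i+1)): x_1 ≥ 3 gives C(7,2) = 21; x_2 ≥ 6 gives C(4,2) = 6; x_3 ≥ 4 gives C(6,2) = 15. Together 42.
Add back pairs where two caps are both exceeded: 0 + 3 + 0 = 3.
By inclusion–exclusion the count is 45 − 42 + 3 = 6.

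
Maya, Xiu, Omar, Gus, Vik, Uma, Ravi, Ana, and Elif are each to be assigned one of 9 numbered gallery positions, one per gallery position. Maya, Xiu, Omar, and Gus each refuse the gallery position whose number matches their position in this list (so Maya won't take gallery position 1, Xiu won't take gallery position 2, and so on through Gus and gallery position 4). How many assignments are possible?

229080

Let Aᵢ (for 1 ≤ i ≤ 4) be the placements that put person i in their forbidden gallery position. Any j of these fix j positions, leaving (9−j)! ways to fill the rest, and there are C(4,j) ways to pick which j.
By inclusion–exclusion, the number of valid placements is Σ_{j=0}^{4} (−1)^j C(4,j)·(9−j)!.
Computing: 362880 − 161280 + 30240 − 2880 + 120 = 229080.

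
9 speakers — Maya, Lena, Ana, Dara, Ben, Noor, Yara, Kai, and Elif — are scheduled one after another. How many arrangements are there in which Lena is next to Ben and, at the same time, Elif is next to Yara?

20160

Treat {Lena,Ben} as one block (2 orders) and {Elif,Yara} as another (2 orders).
That leaves 7 units to arrange: 2 × 2 × 7! = 4 × 5040 = 20160.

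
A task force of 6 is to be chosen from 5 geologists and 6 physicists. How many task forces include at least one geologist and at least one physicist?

461

Unrestricted: C(11,6) = 462 ways to pick any 6 of the 11.
Selections missing a whole group: no geologists → C(6,6) = 1; no physicists → C(5,6) = 0.
Both groups omitted at once is impossible, so 462 − 1 = 461.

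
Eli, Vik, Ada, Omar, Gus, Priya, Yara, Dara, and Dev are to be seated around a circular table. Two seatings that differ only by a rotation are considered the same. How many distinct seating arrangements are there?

40320

Around a circle, 9 distinct people have 9!/9 = (8)! = 40320 rotationally distinct seatings.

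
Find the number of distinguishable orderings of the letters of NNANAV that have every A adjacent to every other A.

Treat the 2 copies of A as a single block. The multiset to arrange is then {AA, N, N, N, V}, 5 items in all.
That gives (5)!/(3!) = 20 arrangements.

20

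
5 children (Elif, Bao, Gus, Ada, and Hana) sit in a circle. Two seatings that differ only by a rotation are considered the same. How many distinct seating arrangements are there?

Fix one person's seat to break rotational symmetry; the remaining 4 people can be arranged in (4)! = 24 ways.

24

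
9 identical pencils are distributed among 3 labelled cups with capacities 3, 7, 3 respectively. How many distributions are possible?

Without the upper bounds there are C(11,2) = 55 ways to split 9 among 3 cups.
Subtract solutions that violate a single cap (substitute x_i' = x_i − (cap_i+1)): x_1 ≥ 4 gives C(7,2) = 21; x_2 ≥ 8 gives C(3,2) = 3; x_3 ≥ 4 gives C(7,2) = 21. Together 45.
Add back pairs where two caps are both exceeded: 0 + 3 + 0 = 3.
By inclusion–exclusion the count is 55 − 45 + 3 = 13.

13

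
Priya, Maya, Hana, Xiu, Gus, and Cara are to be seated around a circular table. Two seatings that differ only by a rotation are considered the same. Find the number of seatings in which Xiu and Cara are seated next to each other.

Glue Xiu and Cara into a block (2 internal orders). Seating 5 units around a circle gives (4)! arrangements.
So 2 × (4)! = 2 × 24 = 48.

48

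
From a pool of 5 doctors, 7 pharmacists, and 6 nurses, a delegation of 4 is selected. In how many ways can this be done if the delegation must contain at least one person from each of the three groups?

1575

With no constraint there are C(18,4) = 3060 possible selections.
Subtract selections that omit an entire group: no doctors → C(13,4) = 715; no pharmacists → C(11,4) = 330; no nurses → C(12,4) = 495.
Add back selections omitting two groups (i.e. drawn from a single group): C(5,4) + C(7,4) + C(6,4) = 55.
By inclusion–exclusion: 3060 − 1540 + 55 = 1575.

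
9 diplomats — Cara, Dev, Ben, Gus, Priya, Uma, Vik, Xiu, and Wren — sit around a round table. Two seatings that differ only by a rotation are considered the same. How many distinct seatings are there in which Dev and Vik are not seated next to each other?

30240

Without the restriction there are (8)! = 40320 seatings.
Those with Dev next to Vik: fuse the pair into one unit and seat 8 units around a circle — 2·(7)! = 10080.
Subtracting, 40320 − 10080 = 30240.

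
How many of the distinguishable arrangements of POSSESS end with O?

30

With the last slot taken by O, it remains to arrange the other 6 letters (PSSESS).
Those 6 letters have S appearing 4 times, giving (6)!/(4!) = 30.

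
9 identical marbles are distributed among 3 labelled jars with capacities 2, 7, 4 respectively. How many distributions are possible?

Without the upper bounds there are C(11,2) = 55 ways to split 9 among 3 jars.
Subtract solutions that violate a single cap (substitute x_i' = x_i − (cap_i+1)): x_1 ≥ 3 gives C(8,2) = 28; x_2 ≥ 8 gives C(3,2) = 3; x_3 ≥ 5 gives C(6,2) = 15. Together 46.
Add back pairs where two caps are both exceeded: 0 + 3 + 0 = 3.
By inclusion–exclusion the count is 55 − 46 + 3 = 12.

12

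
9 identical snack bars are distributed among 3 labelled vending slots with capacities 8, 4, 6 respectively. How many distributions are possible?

33

Without the upper bounds there are C(11,2) = 55 ways to split 9 among 3 vending slots.
Subtract solutions that violate a single cap (substitute x_i' = x_i − (cap_i+1)): x_1 ≥ 9 gives C(2,2) = 1; x_2 ≥ 5 gives C(6,2) = 15; x_3 ≥ 7 gives C(4,2) = 6. Together 22.
No two caps can be exceeded simultaneously, so the pair terms are all 0.
By inclusion–exclusion the count is 55 − 22 + 0 = 33.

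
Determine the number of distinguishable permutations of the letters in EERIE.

20

The 5 letters of EERIE have repeats: E appearing 3 times.
So there are 5! / (3!) = 20 distinguishable arrangements.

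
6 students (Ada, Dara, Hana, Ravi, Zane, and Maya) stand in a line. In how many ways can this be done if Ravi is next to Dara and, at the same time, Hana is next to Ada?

Treat {Ravi,Dara} as one block (2 orders) and {Hana,Ada} as another (2 orders).
That leaves 4 units to arrange: 2 × 2 × 4! = 4 × 24 = 96.

96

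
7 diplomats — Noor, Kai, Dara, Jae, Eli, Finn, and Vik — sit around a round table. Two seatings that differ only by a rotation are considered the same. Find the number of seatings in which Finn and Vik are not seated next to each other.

Without the restriction there are (6)! = 720 seatings.
Those with Finn next to Vik: fuse the pair into one unit and seat 6 units around a circle — 2·(5)! = 240.
Subtracting, 720 − 240 = 480.

480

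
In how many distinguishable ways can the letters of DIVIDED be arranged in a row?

420

DIVIDED has 7 letters with D appearing 3 times and I appearing twice.
So there are 7! / (3!·2!) = 420 distinguishable arrangements.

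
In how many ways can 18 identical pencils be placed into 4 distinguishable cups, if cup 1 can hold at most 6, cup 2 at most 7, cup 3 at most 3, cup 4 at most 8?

Without the upper bounds there are C(21,3) = 1330 ways to split 18 among 4 cups.
Subtract solutions that violate a single cap (substitute x_i' = x_i − (cap_i+1)): x_1 ≥ 7 gives C(14,3) = 364; x_2 ≥ 8 gives C(13,3) = 286; x_3 ≥ 4 gives C(17,3) = 680; x_4 ≥ 9 gives C(12,3) = 220. Together 1550.
Add back pairs where two caps are both exceeded: 20 + 120 + 10 + 84 + 4 + 56 = 294.
By inclusion–exclusion the count is 1330 − 1550 + 294 = 74.

74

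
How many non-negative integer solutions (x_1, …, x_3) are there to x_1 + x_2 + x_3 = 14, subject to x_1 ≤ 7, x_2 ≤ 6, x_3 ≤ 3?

6

By stars and bars, unrestricted non-negative solutions to x_1+…+x_3 = 14 number C(14+2,2) = 120.
Subtract solutions that violate a single cap (substitute x_i' = x_i − (cap_i+1)): x_1 ≥ 8 gives C(8,2) = 28; x_2 ≥ 7 gives C(9,2) = 36; x_3 ≥ 4 gives C(12,2) = 66. Together 130.
Add back pairs where two caps are both exceeded: 0 + 6 + 10 = 16.
By inclusion–exclusion the count is 120 − 130 + 16 = 6.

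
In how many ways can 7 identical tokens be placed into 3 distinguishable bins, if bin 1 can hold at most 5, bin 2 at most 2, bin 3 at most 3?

9

By stars and bars, unrestricted non-negative solutions to x_1+…+x_3 = 7 number C(7+2,2) = 36.
Subtract solutions that violate a single cap (substitute x_i' = x_i − (cap_i+1)): x_1 ≥ 6 gives C(3,2) = 3; x_2 ≥ 3 gives C(6,2) = 15; x_3 ≥ 4 gives C(5,2) = 10. Together 28.
Add back pairs where two caps are both exceeded: 0 + 0 + 1 = 1.
By inclusion–exclusion the count is 36 − 28 + 1 = 9.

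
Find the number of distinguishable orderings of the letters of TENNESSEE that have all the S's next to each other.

Treat the 2 copies of S as a single block. The multiset to arrange is then {SS, E, E, E, E, N, N, T}, 8 items in all.
That gives (8)!/(4!·2!) = 840 arrangements.

840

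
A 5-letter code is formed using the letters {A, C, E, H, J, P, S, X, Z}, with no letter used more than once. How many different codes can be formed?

15120

With no repetition, fill the 5 letters in order: 9 choices, then 8, down to 5.
That product is 9 × 8 × 7 × 6 × 5 = 15120.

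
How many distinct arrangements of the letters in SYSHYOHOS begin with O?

1680

With the first slot taken by O, it remains to arrange the other 8 letters (SYSHYHOS).
Those 8 letters have H appearing twice, S appearing 3 times, and Y appearing twice, giving (8)!/(3!·2!·2!) = 1680.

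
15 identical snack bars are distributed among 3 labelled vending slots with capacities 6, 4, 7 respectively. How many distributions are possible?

6

Ignoring the caps, the number of non-negative solutions to x_1+…+x_3 = 15 is C(17,2) = 136.
Subtract solutions that violate a single cap (substitute x_i' = x_i − (cap_i+1)): x_1 ≥ 7 gives C(10,2) = 45; x_2 ≥ 5 gives C(12,2) = 66; x_3 ≥ 8 gives C(9,2) = 36. Together 147.
Add back pairs where two caps are both exceeded: 10 + 1 + 6 = 17.
By inclusion–exclusion the count is 136 − 147 + 17 = 6.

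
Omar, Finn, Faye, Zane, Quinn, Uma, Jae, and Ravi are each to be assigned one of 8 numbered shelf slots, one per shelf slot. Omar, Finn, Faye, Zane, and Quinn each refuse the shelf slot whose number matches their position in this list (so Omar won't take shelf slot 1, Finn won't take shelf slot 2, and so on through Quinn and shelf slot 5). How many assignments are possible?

Let Aᵢ (for 1 ≤ i ≤ 5) be the placements that put person i in their forbidden shelf slot. Any j of these fix j positions, leaving (8−j)! ways to fill the rest, and there are C(5,j) ways to pick which j.
By inclusion–exclusion, the number of valid placements is Σ_{j=0}^{5} (−1)^j C(5,j)·(8−j)!.
Computing: 40320 − 25200 + 7200 − 1200 + 120 − 6 = 21234.

21234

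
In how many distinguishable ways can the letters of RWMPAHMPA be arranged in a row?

45360

RWMPAHMPA has 9 letters with A appearing twice, M appearing twice, and P appearing twice.
Dividing 9! = 362880 by 2!·2!·2! = 8 for the repeated letters gives 45360.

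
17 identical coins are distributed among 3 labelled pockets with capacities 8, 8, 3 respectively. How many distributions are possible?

6

Ignoring the caps, the number of non-negative solutions to x_1+…+x_3 = 17 is C(19,2) = 171.
Subtract solutions that violate a single cap (substitute x_i' = x_i − (cap_i+1)): x_1 ≥ 9 gives C(10,2) = 45; x_2 ≥ 9 gives C(10,2) = 45; x_3 ≥ 4 gives C(15,2) = 105. Together 195.
Add back pairs where two caps are both exceeded: 0 + 15 + 15 = 30.
By inclusion–exclusion the count is 171 − 195 + 30 = 6.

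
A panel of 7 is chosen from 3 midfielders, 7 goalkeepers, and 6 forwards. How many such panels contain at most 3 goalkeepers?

7680

Split by how many goalkeepers are chosen (0 through 3).
Sum: C(7,0)·C(9,7) + C(7,1)·C(9,6) + C(7,2)·C(9,5) + C(7,3)·C(9,4) = 36 + 588 + 2646 + 4410 = 7680.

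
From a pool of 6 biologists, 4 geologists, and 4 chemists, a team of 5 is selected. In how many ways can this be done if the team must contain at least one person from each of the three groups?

With no constraint there are C(14,5) = 2002 possible selections.
Selections missing a whole group: no biologists → C(8,5) = 56; no geologists → C(10,5) = 252; no chemists → C(10,5) = 252.
Add back selections omitting two groups (i.e. drawn from a single group): C(6,5) + C(4,5) + C(4,5) = 6.
By inclusion–exclusion: 2002 − 560 + 6 = 1448.

1448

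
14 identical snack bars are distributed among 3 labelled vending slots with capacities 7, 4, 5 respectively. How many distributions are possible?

Ignoring the caps, the number of non-negative solutions to x_1+…+x_3 = 14 is C(16,2) = 120.
Subtract solutions that violate a single cap (substitute x_i' = x_i − (cap_i+1)): x_1 ≥ 8 gives C(8,2) = 28; x_2 ≥ 5 gives C(11,2) = 55; x_3 ≥ 6 gives C(10,2) = 45. Together 128.
Add back pairs where two caps are both exceeded: 3 + 1 + 10 = 14.
By inclusion–exclusion the count is 120 − 128 + 14 = 6.

6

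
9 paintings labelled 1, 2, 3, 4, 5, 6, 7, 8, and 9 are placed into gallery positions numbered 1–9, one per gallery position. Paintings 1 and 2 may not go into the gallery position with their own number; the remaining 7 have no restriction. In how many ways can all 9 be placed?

Let Aᵢ (for i ∈ {1, 2}) be the placements that put painting i in its forbidden gallery position. Any j of these fix j positions, leaving (9−j)! ways to fill the rest, and there are C(2,j) ways to pick which j.
By inclusion–exclusion, the number of valid placements is Σ_{j=0}^{2} (−1)^j C(2,j)·(9−j)!.
Computing: 362880 − 80640 + 5040 = 287280.

287280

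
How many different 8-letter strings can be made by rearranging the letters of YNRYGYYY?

The 8 letters of YNRYGYYY have repeats: Y appearing 5 times.
So there are 8! / (5!) = 336 distinguishable arrangements.

336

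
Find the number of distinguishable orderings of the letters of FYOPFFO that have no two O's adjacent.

300

Total arrangements of FYOPFFO: 7!/(3!·2!) = 420.
Arrangements with the O's together: treat OO as one letter, giving (6)!/(3!) = 120.
Hence 420 − 120 = 300.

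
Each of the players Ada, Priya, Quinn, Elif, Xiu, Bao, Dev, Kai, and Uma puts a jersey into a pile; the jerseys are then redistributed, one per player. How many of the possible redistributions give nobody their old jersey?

Count assignments avoiding every fixed point. For any j of the 9 players fixed to their old jersey, the other 9−j can be arranged in (9−j)! ways.
By inclusion–exclusion this is Σ_{j=0}^{9} (−1)^j C(9,j)·(9−j)!.
Computing: 362880 − 362880 + 181440 − 60480 + 15120 − 3024 + 504 − 72 + 9 − 1 = 133496.

133496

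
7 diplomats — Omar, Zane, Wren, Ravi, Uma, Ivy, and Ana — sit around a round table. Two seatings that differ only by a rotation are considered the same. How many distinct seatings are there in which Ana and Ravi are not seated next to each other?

Without the restriction there are (6)! = 720 seatings.
Those with Ana next to Ravi: fuse the pair into one unit and seat 6 units around a circle — 2·(5)! = 240.
Subtracting, 720 − 240 = 480.

480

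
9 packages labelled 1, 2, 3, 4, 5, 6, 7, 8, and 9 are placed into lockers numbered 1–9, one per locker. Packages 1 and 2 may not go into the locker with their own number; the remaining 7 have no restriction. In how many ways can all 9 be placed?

Let Aᵢ (for i ∈ {1, 2}) be the placements that put package i in its forbidden locker. Any j of these fix j positions, leaving (9−j)! ways to fill the rest, and there are C(2,j) ways to pick which j.
By inclusion–exclusion, the number of valid placements is Σ_{j=0}^{2} (−1)^j C(2,j)·(9−j)!.
Computing: 362880 − 80640 + 5040 = 287280.

287280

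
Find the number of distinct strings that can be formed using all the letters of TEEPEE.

The 6 letters of TEEPEE have repeats: E appearing 4 times.
The number of distinct arrangements is 6!/(4!) = 720/24 = 30.

30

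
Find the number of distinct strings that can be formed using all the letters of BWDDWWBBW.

The 9 letters of BWDDWWBBW have repeats: B appearing 3 times, D appearing twice, and W appearing 4 times.
Dividing 9! = 362880 by 4!·3!·2! = 288 for the repeated letters gives 1260.

1260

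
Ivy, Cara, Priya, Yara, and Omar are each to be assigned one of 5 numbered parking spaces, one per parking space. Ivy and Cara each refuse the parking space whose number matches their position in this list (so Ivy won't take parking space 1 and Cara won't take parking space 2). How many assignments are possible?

Let Aᵢ (for i ∈ {1, 2}) be the placements that put person i in their forbidden parking space. Any j of these fix j positions, leaving (5−j)! ways to fill the rest, and there are C(2,j) ways to pick which j.
By inclusion–exclusion, the number of valid placements is Σ_{j=0}^{2} (−1)^j C(2,j)·(5−j)!.
Computing: 120 − 48 + 6 = 78.

78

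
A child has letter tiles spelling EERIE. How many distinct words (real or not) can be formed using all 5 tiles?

Letter multiplicities in EERIE: E×3, I×1, R×1.
So there are 5! / (3!) = 20 distinguishable arrangements.

20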